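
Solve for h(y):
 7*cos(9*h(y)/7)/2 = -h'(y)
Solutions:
 7*y/2 - 7*log(sin(9*h(y)/7) - 1)/18 + 7*log(sin(9*h(y)/7) + 1)/18 = C1


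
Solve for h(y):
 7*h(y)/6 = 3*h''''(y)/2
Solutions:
 h(y) = C1*exp(-sqrt(3)*7^(1/4)*y/3) + C2*exp(sqrt(3)*7^(1/4)*y/3) + C3*sin(sqrt(3)*7^(1/4)*y/3) + C4*cos(sqrt(3)*7^(1/4)*y/3)


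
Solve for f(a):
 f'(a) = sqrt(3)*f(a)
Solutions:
 f(a) = C1*exp(sqrt(3)*a)


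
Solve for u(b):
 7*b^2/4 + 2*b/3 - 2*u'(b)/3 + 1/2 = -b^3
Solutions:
 u(b) = C1 + 3*b^4/8 + 7*b^3/8 + b^2/2 + 3*b/4


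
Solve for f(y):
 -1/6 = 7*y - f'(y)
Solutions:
 f(y) = C1 + 7*y^2/2 + y/6


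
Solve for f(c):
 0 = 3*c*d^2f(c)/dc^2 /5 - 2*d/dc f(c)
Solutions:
 f(c) = C1 + C2*c^(13/3)


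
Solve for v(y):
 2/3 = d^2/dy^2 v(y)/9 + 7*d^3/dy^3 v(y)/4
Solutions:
 v(y) = C1 + C2*y + C3*exp(-4*y/63) + 3*y^2


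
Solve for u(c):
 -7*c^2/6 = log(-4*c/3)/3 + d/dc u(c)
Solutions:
 u(c) = C1 - 7*c^3/18 - c*log(-c)/3 + c*(-log(2) + 1/3 + log(6)/3)


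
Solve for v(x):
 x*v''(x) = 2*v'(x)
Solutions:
 v(x) = C1 + C2*x^3


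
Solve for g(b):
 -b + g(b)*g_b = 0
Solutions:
 g(b) = -sqrt(C1 + b^2)
 g(b) = sqrt(C1 + b^2)


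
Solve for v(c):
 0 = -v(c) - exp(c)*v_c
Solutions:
 v(c) = C1*exp(exp(-c))


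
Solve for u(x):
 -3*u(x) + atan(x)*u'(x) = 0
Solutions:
 u(x) = C1*exp(3*Integral(1/atan(x), x))


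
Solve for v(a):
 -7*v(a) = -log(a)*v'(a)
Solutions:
 v(a) = C1*exp(7*li(a))


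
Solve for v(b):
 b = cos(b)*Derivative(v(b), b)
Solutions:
 v(b) = C1 + Integral(b/cos(b), b)


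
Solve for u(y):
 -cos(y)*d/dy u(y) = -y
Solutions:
 u(y) = C1 + Integral(y/cos(y), y)


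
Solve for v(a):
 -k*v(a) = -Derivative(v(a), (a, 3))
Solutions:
 v(a) = C1*exp(a*k^(1/3)) + C2*exp(a*k^(1/3)*(-1 + sqrt(3)*I)/2) + C3*exp(-a*k^(1/3)*(1 + sqrt(3)*I)/2)


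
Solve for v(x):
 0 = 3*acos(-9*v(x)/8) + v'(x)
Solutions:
 Integral(1/acos(-9*_y/8), (_y, v(x))) = C1 - 3*x


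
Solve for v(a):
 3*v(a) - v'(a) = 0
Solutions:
 v(a) = C1*exp(3*a)


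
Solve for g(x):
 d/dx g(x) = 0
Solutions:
 g(x) = C1


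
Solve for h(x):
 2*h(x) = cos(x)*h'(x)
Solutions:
 h(x) = C1*(sin(x) + 1)/(sin(x) - 1)


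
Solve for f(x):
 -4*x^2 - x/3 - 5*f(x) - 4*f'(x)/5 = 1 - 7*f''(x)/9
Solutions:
 f(x) = C1*exp(3*x*(6 - sqrt(911))/35) + C2*exp(3*x*(6 + sqrt(911))/35) - 4*x^2/5 + 71*x/375 - 13477/28125


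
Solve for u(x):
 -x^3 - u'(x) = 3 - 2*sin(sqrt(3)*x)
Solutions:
 u(x) = C1 - x^4/4 - 3*x - 2*sqrt(3)*cos(sqrt(3)*x)/3


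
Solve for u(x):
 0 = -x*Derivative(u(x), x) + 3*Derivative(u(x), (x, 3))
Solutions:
 u(x) = C1 + Integral(C2*airyai(3^(2/3)*x/3) + C3*airybi(3^(2/3)*x/3), x)


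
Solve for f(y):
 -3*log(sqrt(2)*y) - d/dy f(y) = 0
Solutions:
 f(y) = C1 - 3*y*log(y) - 3*y*log(2)/2 + 3*y


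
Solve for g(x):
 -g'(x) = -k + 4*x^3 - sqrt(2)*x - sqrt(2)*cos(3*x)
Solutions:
 g(x) = C1 + k*x - x^4 + sqrt(2)*x^2/2 + sqrt(2)*sin(3*x)/3


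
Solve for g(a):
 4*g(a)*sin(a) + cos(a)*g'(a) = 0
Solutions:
 g(a) = C1*cos(a)^4


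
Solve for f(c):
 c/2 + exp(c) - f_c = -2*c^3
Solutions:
 f(c) = C1 + c^4/2 + c^2/4 + exp(c)


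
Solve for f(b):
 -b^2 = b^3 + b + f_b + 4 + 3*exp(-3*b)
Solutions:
 f(b) = C1 - b^4/4 - b^3/3 - b^2/2 - 4*b + exp(-3*b)


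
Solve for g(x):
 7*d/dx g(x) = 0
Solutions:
 g(x) = C1


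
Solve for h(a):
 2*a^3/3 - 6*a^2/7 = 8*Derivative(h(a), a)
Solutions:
 h(a) = C1 + a^4/48 - a^3/28


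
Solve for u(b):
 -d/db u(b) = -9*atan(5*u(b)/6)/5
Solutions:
 Integral(1/atan(5*_y/6), (_y, u(b))) = C1 + 9*b/5


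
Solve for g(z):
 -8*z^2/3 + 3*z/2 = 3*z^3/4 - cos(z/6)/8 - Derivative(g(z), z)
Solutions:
 g(z) = C1 + 3*z^4/16 + 8*z^3/9 - 3*z^2/4 - 3*sin(z/6)/4


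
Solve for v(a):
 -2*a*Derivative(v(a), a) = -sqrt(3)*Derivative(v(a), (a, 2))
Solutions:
 v(a) = C1 + C2*erfi(3^(3/4)*a/3)


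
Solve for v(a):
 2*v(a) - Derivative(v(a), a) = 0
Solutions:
 v(a) = C1*exp(2*a)


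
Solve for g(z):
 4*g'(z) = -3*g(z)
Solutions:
 g(z) = C1*exp(-3*z/4)


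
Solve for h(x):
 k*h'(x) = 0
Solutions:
 h(x) = C1


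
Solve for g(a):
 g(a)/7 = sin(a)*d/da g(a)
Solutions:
 g(a) = C1*(cos(a) - 1)^(1/14)/(cos(a) + 1)^(1/14)


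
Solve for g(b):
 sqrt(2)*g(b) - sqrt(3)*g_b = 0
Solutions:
 g(b) = C1*exp(sqrt(6)*b/3)


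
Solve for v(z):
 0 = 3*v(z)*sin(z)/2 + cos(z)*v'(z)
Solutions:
 v(z) = C1*cos(z)^(3/2)


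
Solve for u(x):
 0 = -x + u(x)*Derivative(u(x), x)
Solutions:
 u(x) = -sqrt(C1 + x^2)
 u(x) = sqrt(C1 + x^2)


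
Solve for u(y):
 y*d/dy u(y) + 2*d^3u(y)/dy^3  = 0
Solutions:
 u(y) = C1 + Integral(C2*airyai(-2^(2/3)*y/2) + C3*airybi(-2^(2/3)*y/2), y)


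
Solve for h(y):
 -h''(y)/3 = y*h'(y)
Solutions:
 h(y) = C1 + C2*erf(sqrt(6)*y/2)


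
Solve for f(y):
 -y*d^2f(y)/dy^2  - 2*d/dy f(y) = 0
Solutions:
 f(y) = C1 + C2/y


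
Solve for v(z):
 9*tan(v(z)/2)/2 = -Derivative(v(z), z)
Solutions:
 v(z) = -2*asin(C1*exp(-9*z/4)) + 2*pi
 v(z) = 2*asin(C1*exp(-9*z/4))


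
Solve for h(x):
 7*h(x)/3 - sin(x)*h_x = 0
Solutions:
 h(x) = C1*(cos(x) - 1)^(7/6)/(cos(x) + 1)^(7/6)


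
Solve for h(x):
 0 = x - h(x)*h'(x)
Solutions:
 h(x) = -sqrt(C1 + x^2)
 h(x) = sqrt(C1 + x^2)


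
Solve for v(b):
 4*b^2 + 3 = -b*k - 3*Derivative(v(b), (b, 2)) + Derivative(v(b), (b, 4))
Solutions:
 v(b) = C1 + C2*b + C3*exp(-sqrt(3)*b) + C4*exp(sqrt(3)*b) - b^4/9 - b^3*k/18 - 17*b^2/18


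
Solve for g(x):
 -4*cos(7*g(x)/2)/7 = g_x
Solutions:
 g(x) = -2*asin((C1 + exp(4*x))/(C1 - exp(4*x)))/7 + 2*pi/7
 g(x) = 2*asin((C1 + exp(4*x))/(C1 - exp(4*x)))/7


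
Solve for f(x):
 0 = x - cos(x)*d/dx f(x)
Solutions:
 f(x) = C1 + Integral(x/cos(x), x)


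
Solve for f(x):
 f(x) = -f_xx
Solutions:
 f(x) = C1*sin(x) + C2*cos(x)


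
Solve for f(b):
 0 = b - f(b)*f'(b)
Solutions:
 f(b) = -sqrt(C1 + b^2)
 f(b) = sqrt(C1 + b^2)


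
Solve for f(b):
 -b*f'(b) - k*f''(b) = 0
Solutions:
 f(b) = C1 + C2*sqrt(k)*erf(sqrt(2)*b*sqrt(1/k)/2)


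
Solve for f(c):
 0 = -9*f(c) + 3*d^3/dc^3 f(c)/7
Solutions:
 f(c) = C3*exp(21^(1/3)*c) + (C1*sin(3^(5/6)*7^(1/3)*c/2) + C2*cos(3^(5/6)*7^(1/3)*c/2))*exp(-21^(1/3)*c/2)


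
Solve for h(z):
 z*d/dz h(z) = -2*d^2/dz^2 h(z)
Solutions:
 h(z) = C1 + C2*erf(z/2)


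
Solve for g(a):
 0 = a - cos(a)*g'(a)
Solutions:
 g(a) = C1 + Integral(a/cos(a), a)


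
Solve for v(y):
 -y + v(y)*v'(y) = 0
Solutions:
 v(y) = -sqrt(C1 + y^2)
 v(y) = sqrt(C1 + y^2)


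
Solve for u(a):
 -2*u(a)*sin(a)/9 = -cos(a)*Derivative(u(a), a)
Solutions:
 u(a) = C1/cos(a)^(2/9)


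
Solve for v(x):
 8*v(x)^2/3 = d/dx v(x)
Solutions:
 v(x) = -3/(C1 + 8*x)


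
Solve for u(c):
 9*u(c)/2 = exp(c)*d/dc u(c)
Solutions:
 u(c) = C1*exp(-9*exp(-c)/2)


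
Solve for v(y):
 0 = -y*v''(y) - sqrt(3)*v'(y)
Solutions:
 v(y) = C1 + C2*y^(1 - sqrt(3))


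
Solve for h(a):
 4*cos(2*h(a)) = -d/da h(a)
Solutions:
 h(a) = -asin((C1 + exp(16*a))/(C1 - exp(16*a)))/2 + pi/2
 h(a) = asin((C1 + exp(16*a))/(C1 - exp(16*a)))/2


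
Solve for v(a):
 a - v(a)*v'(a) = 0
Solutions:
 v(a) = -sqrt(C1 + a^2)
 v(a) = sqrt(C1 + a^2)


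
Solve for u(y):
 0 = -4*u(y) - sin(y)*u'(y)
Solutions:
 u(y) = C1*(cos(y)^2 + 2*cos(y) + 1)/(cos(y)^2 - 2*cos(y) + 1)


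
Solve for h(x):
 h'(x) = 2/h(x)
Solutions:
 h(x) = -sqrt(C1 + 4*x)
 h(x) = sqrt(C1 + 4*x)


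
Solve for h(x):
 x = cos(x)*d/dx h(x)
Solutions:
 h(x) = C1 + Integral(x/cos(x), x)


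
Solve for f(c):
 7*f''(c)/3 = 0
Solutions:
 f(c) = C1 + C2*c


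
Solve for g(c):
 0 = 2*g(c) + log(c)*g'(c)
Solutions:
 g(c) = C1*exp(-2*li(c))


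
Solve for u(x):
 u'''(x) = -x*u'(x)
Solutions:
 u(x) = C1 + Integral(C2*airyai(-x) + C3*airybi(-x), x)


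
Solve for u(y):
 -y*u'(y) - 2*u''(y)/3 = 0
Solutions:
 u(y) = C1 + C2*erf(sqrt(3)*y/2)


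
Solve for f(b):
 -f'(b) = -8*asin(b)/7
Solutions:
 f(b) = C1 + 8*b*asin(b)/7 + 8*sqrt(1 - b^2)/7


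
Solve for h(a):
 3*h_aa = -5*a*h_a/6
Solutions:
 h(a) = C1 + C2*erf(sqrt(5)*a/6)


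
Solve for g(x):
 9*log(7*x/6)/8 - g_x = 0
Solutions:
 g(x) = C1 + 9*x*log(x)/8 - 9*x*log(6)/8 - 9*x/8 + 9*x*log(7)/8


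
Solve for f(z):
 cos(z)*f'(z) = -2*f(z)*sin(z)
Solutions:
 f(z) = C1*cos(z)^2


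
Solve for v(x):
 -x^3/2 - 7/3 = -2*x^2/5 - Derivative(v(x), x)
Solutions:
 v(x) = C1 + x^4/8 - 2*x^3/15 + 7*x/3


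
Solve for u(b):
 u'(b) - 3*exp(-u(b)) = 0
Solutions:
 u(b) = log(C1 + 3*b)


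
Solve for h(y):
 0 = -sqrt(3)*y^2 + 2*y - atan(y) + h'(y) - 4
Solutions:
 h(y) = C1 + sqrt(3)*y^3/3 - y^2 + y*atan(y) + 4*y - log(y^2 + 1)/2


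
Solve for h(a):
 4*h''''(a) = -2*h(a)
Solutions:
 h(a) = (C1*sin(2^(1/4)*a/2) + C2*cos(2^(1/4)*a/2))*exp(-2^(1/4)*a/2) + (C3*sin(2^(1/4)*a/2) + C4*cos(2^(1/4)*a/2))*exp(2^(1/4)*a/2)


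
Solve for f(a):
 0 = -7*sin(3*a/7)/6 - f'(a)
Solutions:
 f(a) = C1 + 49*cos(3*a/7)/18


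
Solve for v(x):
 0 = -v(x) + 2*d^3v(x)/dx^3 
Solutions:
 v(x) = C3*exp(2^(2/3)*x/2) + (C1*sin(2^(2/3)*sqrt(3)*x/4) + C2*cos(2^(2/3)*sqrt(3)*x/4))*exp(-2^(2/3)*x/4)


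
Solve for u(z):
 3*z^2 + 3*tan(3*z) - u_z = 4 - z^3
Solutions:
 u(z) = C1 + z^4/4 + z^3 - 4*z - log(cos(3*z))


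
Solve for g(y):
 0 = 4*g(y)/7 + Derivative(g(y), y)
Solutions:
 g(y) = C1*exp(-4*y/7)


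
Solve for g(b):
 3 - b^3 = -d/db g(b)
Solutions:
 g(b) = C1 + b^4/4 - 3*b


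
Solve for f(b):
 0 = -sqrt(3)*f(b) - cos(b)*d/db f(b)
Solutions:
 f(b) = C1*(sin(b) - 1)^(sqrt(3)/2)/(sin(b) + 1)^(sqrt(3)/2)


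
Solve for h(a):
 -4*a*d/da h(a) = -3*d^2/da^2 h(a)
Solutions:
 h(a) = C1 + C2*erfi(sqrt(6)*a/3)


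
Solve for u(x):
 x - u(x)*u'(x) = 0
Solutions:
 u(x) = -sqrt(C1 + x^2)
 u(x) = sqrt(C1 + x^2)


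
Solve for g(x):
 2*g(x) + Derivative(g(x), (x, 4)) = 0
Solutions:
 g(x) = (C1*sin(2^(3/4)*x/2) + C2*cos(2^(3/4)*x/2))*exp(-2^(3/4)*x/2) + (C3*sin(2^(3/4)*x/2) + C4*cos(2^(3/4)*x/2))*exp(2^(3/4)*x/2)


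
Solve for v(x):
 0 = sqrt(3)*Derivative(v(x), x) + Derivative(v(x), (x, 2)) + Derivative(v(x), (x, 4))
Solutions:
 v(x) = C1 + C2*exp(2^(1/3)*sqrt(3)*x*(-2/(9 + sqrt(85))^(1/3) + 2^(1/3)*(9 + sqrt(85))^(1/3))/12)*sin(2^(1/3)*x*(2/(9 + sqrt(85))^(1/3) + 2^(1/3)*(9 + sqrt(85))^(1/3))/4) + C3*exp(2^(1/3)*sqrt(3)*x*(-2/(9 + sqrt(85))^(1/3) + 2^(1/3)*(9 + sqrt(85))^(1/3))/12)*cos(2^(1/3)*x*(2/(9 + sqrt(85))^(1/3) + 2^(1/3)*(9 + sqrt(85))^(1/3))/4) + C4*exp(-2^(1/3)*sqrt(3)*x*(-2/(9 + sqrt(85))^(1/3) + 2^(1/3)*(9 + sqrt(85))^(1/3))/6)


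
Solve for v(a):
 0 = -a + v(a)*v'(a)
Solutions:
 v(a) = -sqrt(C1 + a^2)
 v(a) = sqrt(C1 + a^2)


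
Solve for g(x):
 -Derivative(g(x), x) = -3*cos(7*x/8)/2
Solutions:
 g(x) = C1 + 12*sin(7*x/8)/7


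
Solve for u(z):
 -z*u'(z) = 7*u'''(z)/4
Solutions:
 u(z) = C1 + Integral(C2*airyai(-14^(2/3)*z/7) + C3*airybi(-14^(2/3)*z/7), z)


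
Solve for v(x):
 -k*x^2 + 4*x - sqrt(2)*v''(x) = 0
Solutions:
 v(x) = C1 + C2*x - sqrt(2)*k*x^4/24 + sqrt(2)*x^3/3


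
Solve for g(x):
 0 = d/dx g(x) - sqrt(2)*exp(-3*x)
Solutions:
 g(x) = C1 - sqrt(2)*exp(-3*x)/3


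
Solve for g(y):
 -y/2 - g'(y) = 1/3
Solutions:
 g(y) = C1 - y^2/4 - y/3


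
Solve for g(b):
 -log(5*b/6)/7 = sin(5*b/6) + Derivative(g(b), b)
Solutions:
 g(b) = C1 - b*log(b)/7 - b*log(5)/7 + b/7 + b*log(6)/7 + 6*cos(5*b/6)/5


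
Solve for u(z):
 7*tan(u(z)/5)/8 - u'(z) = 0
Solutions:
 u(z) = -5*asin(C1*exp(7*z/40)) + 5*pi
 u(z) = 5*asin(C1*exp(7*z/40))


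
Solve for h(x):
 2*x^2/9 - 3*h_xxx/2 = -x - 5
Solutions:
 h(x) = C1 + C2*x + C3*x^2 + x^5/405 + x^4/36 + 5*x^3/9


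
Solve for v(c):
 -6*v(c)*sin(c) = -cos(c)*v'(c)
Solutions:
 v(c) = C1/cos(c)^6


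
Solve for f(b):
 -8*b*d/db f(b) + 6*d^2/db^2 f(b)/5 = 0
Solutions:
 f(b) = C1 + C2*erfi(sqrt(30)*b/3)


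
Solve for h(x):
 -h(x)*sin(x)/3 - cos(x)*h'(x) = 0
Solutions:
 h(x) = C1*cos(x)^(1/3)


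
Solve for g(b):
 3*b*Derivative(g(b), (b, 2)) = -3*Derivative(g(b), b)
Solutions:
 g(b) = C1 + C2*log(b)


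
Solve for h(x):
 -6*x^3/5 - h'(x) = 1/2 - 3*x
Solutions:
 h(x) = C1 - 3*x^4/10 + 3*x^2/2 - x/2


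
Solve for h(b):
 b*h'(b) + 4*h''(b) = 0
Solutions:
 h(b) = C1 + C2*erf(sqrt(2)*b/4)


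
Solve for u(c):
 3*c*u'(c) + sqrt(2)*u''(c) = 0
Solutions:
 u(c) = C1 + C2*erf(2^(1/4)*sqrt(3)*c/2)


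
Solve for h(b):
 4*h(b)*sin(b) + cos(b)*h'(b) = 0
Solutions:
 h(b) = C1*cos(b)^4


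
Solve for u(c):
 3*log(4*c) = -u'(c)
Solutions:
 u(c) = C1 - 3*c*log(c) - c*log(64) + 3*c


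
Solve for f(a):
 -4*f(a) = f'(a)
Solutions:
 f(a) = C1*exp(-4*a)


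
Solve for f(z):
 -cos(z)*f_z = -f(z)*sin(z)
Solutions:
 f(z) = C1/cos(z)


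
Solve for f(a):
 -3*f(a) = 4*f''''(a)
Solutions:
 f(a) = (C1*sin(3^(1/4)*a/2) + C2*cos(3^(1/4)*a/2))*exp(-3^(1/4)*a/2) + (C3*sin(3^(1/4)*a/2) + C4*cos(3^(1/4)*a/2))*exp(3^(1/4)*a/2)


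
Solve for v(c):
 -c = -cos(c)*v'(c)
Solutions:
 v(c) = C1 + Integral(c/cos(c), c)


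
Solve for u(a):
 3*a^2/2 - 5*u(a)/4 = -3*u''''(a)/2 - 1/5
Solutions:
 u(a) = C1*exp(-5^(1/4)*6^(3/4)*a/6) + C2*exp(5^(1/4)*6^(3/4)*a/6) + C3*sin(5^(1/4)*6^(3/4)*a/6) + C4*cos(5^(1/4)*6^(3/4)*a/6) + 6*a^2/5 + 4/25


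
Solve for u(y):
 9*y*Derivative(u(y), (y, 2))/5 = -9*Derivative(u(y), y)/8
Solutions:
 u(y) = C1 + C2*y^(3/8)


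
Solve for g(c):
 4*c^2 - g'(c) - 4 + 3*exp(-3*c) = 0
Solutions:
 g(c) = C1 + 4*c^3/3 - 4*c - exp(-3*c)


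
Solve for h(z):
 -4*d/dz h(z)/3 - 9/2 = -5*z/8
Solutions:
 h(z) = C1 + 15*z^2/64 - 27*z/8


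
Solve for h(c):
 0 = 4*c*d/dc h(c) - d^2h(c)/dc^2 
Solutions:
 h(c) = C1 + C2*erfi(sqrt(2)*c)


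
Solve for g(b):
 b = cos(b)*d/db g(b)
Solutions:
 g(b) = C1 + Integral(b/cos(b), b)


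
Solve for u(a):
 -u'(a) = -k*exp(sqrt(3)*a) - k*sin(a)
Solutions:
 u(a) = C1 + sqrt(3)*k*exp(sqrt(3)*a)/3 - k*cos(a)


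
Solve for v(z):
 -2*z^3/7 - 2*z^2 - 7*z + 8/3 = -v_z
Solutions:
 v(z) = C1 + z^4/14 + 2*z^3/3 + 7*z^2/2 - 8*z/3


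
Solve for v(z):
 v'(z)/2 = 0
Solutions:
 v(z) = C1


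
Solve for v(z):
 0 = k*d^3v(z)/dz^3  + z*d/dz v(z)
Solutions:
 v(z) = C1 + Integral(C2*airyai(z*(-1/k)^(1/3)) + C3*airybi(z*(-1/k)^(1/3)), z)


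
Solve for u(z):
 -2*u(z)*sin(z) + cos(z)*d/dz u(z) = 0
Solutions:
 u(z) = C1/cos(z)^2


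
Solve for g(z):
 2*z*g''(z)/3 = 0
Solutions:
 g(z) = C1 + C2*z


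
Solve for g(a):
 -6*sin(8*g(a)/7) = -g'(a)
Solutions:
 -6*a + 7*log(cos(8*g(a)/7) - 1)/16 - 7*log(cos(8*g(a)/7) + 1)/16 = C1


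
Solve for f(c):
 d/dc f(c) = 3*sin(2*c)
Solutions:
 f(c) = C1 - 3*cos(2*c)/2


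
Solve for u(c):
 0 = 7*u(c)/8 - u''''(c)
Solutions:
 u(c) = C1*exp(-14^(1/4)*c/2) + C2*exp(14^(1/4)*c/2) + C3*sin(14^(1/4)*c/2) + C4*cos(14^(1/4)*c/2)


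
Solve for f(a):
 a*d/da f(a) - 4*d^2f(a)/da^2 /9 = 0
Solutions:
 f(a) = C1 + C2*erfi(3*sqrt(2)*a/4)


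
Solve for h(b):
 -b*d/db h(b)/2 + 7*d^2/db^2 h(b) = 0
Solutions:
 h(b) = C1 + C2*erfi(sqrt(7)*b/14)


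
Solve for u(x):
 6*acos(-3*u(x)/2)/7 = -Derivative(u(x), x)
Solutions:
 Integral(1/acos(-3*_y/2), (_y, u(x))) = C1 - 6*x/7


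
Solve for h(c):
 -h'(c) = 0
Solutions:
 h(c) = C1


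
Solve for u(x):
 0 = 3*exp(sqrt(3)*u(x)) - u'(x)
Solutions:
 u(x) = sqrt(3)*(2*log(-1/(C1 + 3*x)) - log(3))/6


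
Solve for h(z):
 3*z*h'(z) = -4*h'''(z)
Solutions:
 h(z) = C1 + Integral(C2*airyai(-6^(1/3)*z/2) + C3*airybi(-6^(1/3)*z/2), z)


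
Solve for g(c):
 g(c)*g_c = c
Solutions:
 g(c) = -sqrt(C1 + c^2)
 g(c) = sqrt(C1 + c^2)


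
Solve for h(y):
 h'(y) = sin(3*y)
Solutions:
 h(y) = C1 - cos(3*y)/3


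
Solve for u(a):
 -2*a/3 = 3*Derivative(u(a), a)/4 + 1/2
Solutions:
 u(a) = C1 - 4*a^2/9 - 2*a/3


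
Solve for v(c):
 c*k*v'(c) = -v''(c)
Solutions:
 v(c) = Piecewise((-sqrt(2)*sqrt(pi)*C1*erf(sqrt(2)*c*sqrt(k)/2)/(2*sqrt(k)) - C2, (k > 0) | (k < 0)), (-C1*c - C2, True))


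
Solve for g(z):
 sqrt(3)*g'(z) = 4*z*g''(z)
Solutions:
 g(z) = C1 + C2*z^(sqrt(3)/4 + 1)


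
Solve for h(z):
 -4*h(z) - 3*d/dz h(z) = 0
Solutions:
 h(z) = C1*exp(-4*z/3)


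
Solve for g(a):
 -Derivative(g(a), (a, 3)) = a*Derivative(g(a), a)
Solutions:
 g(a) = C1 + Integral(C2*airyai(-a) + C3*airybi(-a), a)


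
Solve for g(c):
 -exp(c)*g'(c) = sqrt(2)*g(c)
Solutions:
 g(c) = C1*exp(sqrt(2)*exp(-c))


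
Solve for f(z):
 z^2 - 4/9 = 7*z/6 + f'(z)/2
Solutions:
 f(z) = C1 + 2*z^3/3 - 7*z^2/6 - 8*z/9


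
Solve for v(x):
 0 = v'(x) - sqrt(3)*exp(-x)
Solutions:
 v(x) = C1 - sqrt(3)*exp(-x)


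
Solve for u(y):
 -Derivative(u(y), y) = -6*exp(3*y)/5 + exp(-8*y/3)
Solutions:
 u(y) = C1 + 2*exp(3*y)/5 + 3*exp(-8*y/3)/8


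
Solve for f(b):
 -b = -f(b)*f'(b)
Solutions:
 f(b) = -sqrt(C1 + b^2)
 f(b) = sqrt(C1 + b^2)


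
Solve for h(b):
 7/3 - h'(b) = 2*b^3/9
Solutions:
 h(b) = C1 - b^4/18 + 7*b/3


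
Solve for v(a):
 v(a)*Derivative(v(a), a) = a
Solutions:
 v(a) = -sqrt(C1 + a^2)
 v(a) = sqrt(C1 + a^2)


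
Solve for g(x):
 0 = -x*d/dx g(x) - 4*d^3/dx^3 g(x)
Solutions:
 g(x) = C1 + Integral(C2*airyai(-2^(1/3)*x/2) + C3*airybi(-2^(1/3)*x/2), x)


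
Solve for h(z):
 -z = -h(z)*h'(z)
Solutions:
 h(z) = -sqrt(C1 + z^2)
 h(z) = sqrt(C1 + z^2)


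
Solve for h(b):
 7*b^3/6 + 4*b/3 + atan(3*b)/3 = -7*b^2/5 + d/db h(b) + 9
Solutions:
 h(b) = C1 + 7*b^4/24 + 7*b^3/15 + 2*b^2/3 + b*atan(3*b)/3 - 9*b - log(9*b^2 + 1)/18


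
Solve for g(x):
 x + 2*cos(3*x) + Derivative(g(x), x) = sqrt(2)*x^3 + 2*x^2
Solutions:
 g(x) = C1 + sqrt(2)*x^4/4 + 2*x^3/3 - x^2/2 - 2*sin(3*x)/3


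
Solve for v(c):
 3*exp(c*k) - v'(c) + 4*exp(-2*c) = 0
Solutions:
 v(c) = C1 - 2*exp(-2*c) + 3*exp(c*k)/k


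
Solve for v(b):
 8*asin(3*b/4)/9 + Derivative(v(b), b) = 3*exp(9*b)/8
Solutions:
 v(b) = C1 - 8*b*asin(3*b/4)/9 - 8*sqrt(16 - 9*b^2)/27 + exp(9*b)/24


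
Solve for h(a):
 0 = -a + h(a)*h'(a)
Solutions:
 h(a) = -sqrt(C1 + a^2)
 h(a) = sqrt(C1 + a^2)


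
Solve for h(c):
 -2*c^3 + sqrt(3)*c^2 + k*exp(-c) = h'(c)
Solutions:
 h(c) = C1 - c^4/2 + sqrt(3)*c^3/3 - k*exp(-c)


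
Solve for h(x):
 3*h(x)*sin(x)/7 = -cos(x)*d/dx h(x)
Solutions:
 h(x) = C1*cos(x)^(3/7)


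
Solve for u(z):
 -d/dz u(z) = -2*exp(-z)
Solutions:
 u(z) = C1 - 2*exp(-z)


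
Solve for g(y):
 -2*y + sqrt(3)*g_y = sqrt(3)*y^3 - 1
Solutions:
 g(y) = C1 + y^4/4 + sqrt(3)*y^2/3 - sqrt(3)*y/3


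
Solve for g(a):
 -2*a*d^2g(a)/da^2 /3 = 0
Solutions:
 g(a) = C1 + C2*a


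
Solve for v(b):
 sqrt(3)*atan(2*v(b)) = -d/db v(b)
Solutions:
 Integral(1/atan(2*_y), (_y, v(b))) = C1 - sqrt(3)*b


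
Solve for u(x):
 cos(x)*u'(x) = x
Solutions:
 u(x) = C1 + Integral(x/cos(x), x)


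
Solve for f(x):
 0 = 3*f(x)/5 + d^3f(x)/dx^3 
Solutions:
 f(x) = C3*exp(-3^(1/3)*5^(2/3)*x/5) + (C1*sin(3^(5/6)*5^(2/3)*x/10) + C2*cos(3^(5/6)*5^(2/3)*x/10))*exp(3^(1/3)*5^(2/3)*x/10)


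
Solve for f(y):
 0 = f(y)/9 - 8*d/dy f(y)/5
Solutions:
 f(y) = C1*exp(5*y/72)


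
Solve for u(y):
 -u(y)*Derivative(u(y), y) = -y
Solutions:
 u(y) = -sqrt(C1 + y^2)
 u(y) = sqrt(C1 + y^2)


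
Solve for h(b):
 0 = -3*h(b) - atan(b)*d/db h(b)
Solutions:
 h(b) = C1*exp(-3*Integral(1/atan(b), b))


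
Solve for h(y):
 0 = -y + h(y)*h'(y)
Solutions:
 h(y) = -sqrt(C1 + y^2)
 h(y) = sqrt(C1 + y^2)


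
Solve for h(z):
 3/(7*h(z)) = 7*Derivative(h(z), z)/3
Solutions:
 h(z) = -sqrt(C1 + 18*z)/7
 h(z) = sqrt(C1 + 18*z)/7


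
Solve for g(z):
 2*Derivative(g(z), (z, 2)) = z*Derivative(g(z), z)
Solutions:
 g(z) = C1 + C2*erfi(z/2)


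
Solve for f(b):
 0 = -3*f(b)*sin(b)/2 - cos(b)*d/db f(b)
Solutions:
 f(b) = C1*cos(b)^(3/2)


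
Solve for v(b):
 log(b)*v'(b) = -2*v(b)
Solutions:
 v(b) = C1*exp(-2*li(b))


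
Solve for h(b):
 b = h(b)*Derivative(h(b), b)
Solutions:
 h(b) = -sqrt(C1 + b^2)
 h(b) = sqrt(C1 + b^2)


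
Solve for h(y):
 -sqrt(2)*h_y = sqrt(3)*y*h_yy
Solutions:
 h(y) = C1 + C2*y^(1 - sqrt(6)/3)


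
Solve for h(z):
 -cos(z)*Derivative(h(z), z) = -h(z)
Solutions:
 h(z) = C1*sqrt(sin(z) + 1)/sqrt(sin(z) - 1)


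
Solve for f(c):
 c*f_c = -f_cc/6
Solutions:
 f(c) = C1 + C2*erf(sqrt(3)*c)


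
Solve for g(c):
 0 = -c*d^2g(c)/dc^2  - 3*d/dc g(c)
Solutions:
 g(c) = C1 + C2/c^2


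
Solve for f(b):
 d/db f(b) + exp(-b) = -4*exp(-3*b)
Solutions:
 f(b) = C1 + exp(-b) + 4*exp(-3*b)/3


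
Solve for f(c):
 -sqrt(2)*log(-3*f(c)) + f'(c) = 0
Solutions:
 -sqrt(2)*Integral(1/(log(-_y) + log(3)), (_y, f(c)))/2 = C1 - c


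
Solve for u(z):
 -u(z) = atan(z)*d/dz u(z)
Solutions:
 u(z) = C1*exp(-Integral(1/atan(z), z))


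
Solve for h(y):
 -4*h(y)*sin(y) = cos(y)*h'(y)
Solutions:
 h(y) = C1*cos(y)^4


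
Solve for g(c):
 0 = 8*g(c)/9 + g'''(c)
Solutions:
 g(c) = C3*exp(-2*3^(1/3)*c/3) + (C1*sin(3^(5/6)*c/3) + C2*cos(3^(5/6)*c/3))*exp(3^(1/3)*c/3)


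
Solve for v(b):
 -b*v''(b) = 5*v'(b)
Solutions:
 v(b) = C1 + C2/b^4


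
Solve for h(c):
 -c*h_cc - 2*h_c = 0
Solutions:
 h(c) = C1 + C2/c


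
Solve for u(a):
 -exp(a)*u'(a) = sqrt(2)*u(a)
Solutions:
 u(a) = C1*exp(sqrt(2)*exp(-a))


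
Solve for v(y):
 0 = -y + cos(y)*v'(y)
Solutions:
 v(y) = C1 + Integral(y/cos(y), y)


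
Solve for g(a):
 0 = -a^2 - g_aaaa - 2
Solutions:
 g(a) = C1 + C2*a + C3*a^2 + C4*a^3 - a^6/360 - a^4/12


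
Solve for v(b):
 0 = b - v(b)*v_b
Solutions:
 v(b) = -sqrt(C1 + b^2)
 v(b) = sqrt(C1 + b^2)


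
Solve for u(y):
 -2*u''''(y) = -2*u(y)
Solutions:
 u(y) = C1*exp(-y) + C2*exp(y) + C3*sin(y) + C4*cos(y)


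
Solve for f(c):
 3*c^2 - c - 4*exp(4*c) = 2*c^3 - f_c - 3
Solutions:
 f(c) = C1 + c^4/2 - c^3 + c^2/2 - 3*c + exp(4*c)


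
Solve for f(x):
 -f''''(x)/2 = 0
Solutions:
 f(x) = C1 + C2*x + C3*x^2 + C4*x^3


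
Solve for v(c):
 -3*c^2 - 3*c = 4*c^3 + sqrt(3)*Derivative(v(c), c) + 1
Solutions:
 v(c) = C1 - sqrt(3)*c^4/3 - sqrt(3)*c^3/3 - sqrt(3)*c^2/2 - sqrt(3)*c/3


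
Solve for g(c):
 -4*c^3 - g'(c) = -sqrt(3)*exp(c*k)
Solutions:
 g(c) = C1 - c^4 + sqrt(3)*exp(c*k)/k


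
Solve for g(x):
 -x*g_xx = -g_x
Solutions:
 g(x) = C1 + C2*x^2


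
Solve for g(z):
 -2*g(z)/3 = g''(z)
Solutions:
 g(z) = C1*sin(sqrt(6)*z/3) + C2*cos(sqrt(6)*z/3)


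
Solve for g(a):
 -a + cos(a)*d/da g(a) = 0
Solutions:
 g(a) = C1 + Integral(a/cos(a), a)


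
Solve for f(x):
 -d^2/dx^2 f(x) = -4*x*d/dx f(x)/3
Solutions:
 f(x) = C1 + C2*erfi(sqrt(6)*x/3)


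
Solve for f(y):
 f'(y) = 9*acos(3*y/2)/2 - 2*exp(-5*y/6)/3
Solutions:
 f(y) = C1 + 9*y*acos(3*y/2)/2 - 3*sqrt(4 - 9*y^2)/2 + 4*exp(-5*y/6)/5


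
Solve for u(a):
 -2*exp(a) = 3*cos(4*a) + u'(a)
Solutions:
 u(a) = C1 - 2*exp(a) - 3*sin(4*a)/4


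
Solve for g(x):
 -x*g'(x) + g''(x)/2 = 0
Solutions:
 g(x) = C1 + C2*erfi(x)


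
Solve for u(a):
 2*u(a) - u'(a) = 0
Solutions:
 u(a) = C1*exp(2*a)


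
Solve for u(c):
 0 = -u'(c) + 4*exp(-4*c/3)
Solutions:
 u(c) = C1 - 3*exp(-4*c/3)


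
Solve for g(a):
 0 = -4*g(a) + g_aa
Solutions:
 g(a) = C1*exp(-2*a) + C2*exp(2*a)


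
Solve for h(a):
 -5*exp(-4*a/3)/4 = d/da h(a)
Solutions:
 h(a) = C1 + 15*exp(-4*a/3)/16


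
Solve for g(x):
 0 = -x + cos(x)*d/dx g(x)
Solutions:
 g(x) = C1 + Integral(x/cos(x), x)


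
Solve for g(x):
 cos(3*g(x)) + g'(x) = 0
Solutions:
 g(x) = -asin((C1 + exp(6*x))/(C1 - exp(6*x)))/3 + pi/3
 g(x) = asin((C1 + exp(6*x))/(C1 - exp(6*x)))/3


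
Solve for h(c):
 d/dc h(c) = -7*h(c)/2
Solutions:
 h(c) = C1*exp(-7*c/2)


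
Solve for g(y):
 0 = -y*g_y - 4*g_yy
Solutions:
 g(y) = C1 + C2*erf(sqrt(2)*y/4)


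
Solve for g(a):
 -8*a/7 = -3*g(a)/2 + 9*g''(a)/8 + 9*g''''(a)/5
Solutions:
 g(a) = C1*exp(-sqrt(3)*a*sqrt(-15 + sqrt(2145))/12) + C2*exp(sqrt(3)*a*sqrt(-15 + sqrt(2145))/12) + C3*sin(sqrt(3)*a*sqrt(15 + sqrt(2145))/12) + C4*cos(sqrt(3)*a*sqrt(15 + sqrt(2145))/12) + 16*a/21


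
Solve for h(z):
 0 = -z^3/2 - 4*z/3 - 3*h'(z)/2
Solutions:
 h(z) = C1 - z^4/12 - 4*z^2/9


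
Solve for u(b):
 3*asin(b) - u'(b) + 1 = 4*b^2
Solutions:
 u(b) = C1 - 4*b^3/3 + 3*b*asin(b) + b + 3*sqrt(1 - b^2)


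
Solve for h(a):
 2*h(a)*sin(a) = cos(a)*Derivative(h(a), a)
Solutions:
 h(a) = C1/cos(a)^2


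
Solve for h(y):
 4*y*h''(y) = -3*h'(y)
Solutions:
 h(y) = C1 + C2*y^(1/4)


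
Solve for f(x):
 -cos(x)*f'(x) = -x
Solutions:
 f(x) = C1 + Integral(x/cos(x), x)


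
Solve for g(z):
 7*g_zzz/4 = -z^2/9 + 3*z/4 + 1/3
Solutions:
 g(z) = C1 + C2*z + C3*z^2 - z^5/945 + z^4/56 + 2*z^3/63


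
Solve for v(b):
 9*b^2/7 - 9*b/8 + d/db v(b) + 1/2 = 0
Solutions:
 v(b) = C1 - 3*b^3/7 + 9*b^2/16 - b/2


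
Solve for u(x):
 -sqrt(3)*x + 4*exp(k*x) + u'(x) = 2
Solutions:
 u(x) = C1 + sqrt(3)*x^2/2 + 2*x - 4*exp(k*x)/k


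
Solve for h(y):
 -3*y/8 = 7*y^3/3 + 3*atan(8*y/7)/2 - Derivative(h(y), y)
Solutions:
 h(y) = C1 + 7*y^4/12 + 3*y^2/16 + 3*y*atan(8*y/7)/2 - 21*log(64*y^2 + 49)/32


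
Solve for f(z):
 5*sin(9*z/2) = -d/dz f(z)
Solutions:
 f(z) = C1 + 10*cos(9*z/2)/9


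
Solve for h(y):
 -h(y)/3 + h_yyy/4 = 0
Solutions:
 h(y) = C3*exp(6^(2/3)*y/3) + (C1*sin(2^(2/3)*3^(1/6)*y/2) + C2*cos(2^(2/3)*3^(1/6)*y/2))*exp(-6^(2/3)*y/6)


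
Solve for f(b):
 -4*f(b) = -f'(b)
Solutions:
 f(b) = C1*exp(4*b)


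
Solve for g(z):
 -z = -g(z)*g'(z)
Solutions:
 g(z) = -sqrt(C1 + z^2)
 g(z) = sqrt(C1 + z^2)


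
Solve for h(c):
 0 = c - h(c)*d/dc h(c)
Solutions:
 h(c) = -sqrt(C1 + c^2)
 h(c) = sqrt(C1 + c^2)


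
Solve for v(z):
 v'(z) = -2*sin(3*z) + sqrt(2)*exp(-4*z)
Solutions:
 v(z) = C1 + 2*cos(3*z)/3 - sqrt(2)*exp(-4*z)/4


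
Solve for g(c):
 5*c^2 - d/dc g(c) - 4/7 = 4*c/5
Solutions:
 g(c) = C1 + 5*c^3/3 - 2*c^2/5 - 4*c/7


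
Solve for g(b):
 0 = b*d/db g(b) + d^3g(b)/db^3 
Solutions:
 g(b) = C1 + Integral(C2*airyai(-b) + C3*airybi(-b), b)


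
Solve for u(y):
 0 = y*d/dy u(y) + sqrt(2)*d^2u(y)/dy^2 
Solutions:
 u(y) = C1 + C2*erf(2^(1/4)*y/2)


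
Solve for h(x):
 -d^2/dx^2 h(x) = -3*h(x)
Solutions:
 h(x) = C1*exp(-sqrt(3)*x) + C2*exp(sqrt(3)*x)


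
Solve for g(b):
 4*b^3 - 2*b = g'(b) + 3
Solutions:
 g(b) = C1 + b^4 - b^2 - 3*b


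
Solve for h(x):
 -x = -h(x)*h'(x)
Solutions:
 h(x) = -sqrt(C1 + x^2)
 h(x) = sqrt(C1 + x^2)


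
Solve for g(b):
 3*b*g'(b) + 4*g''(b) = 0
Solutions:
 g(b) = C1 + C2*erf(sqrt(6)*b/4)


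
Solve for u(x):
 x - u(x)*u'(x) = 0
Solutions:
 u(x) = -sqrt(C1 + x^2)
 u(x) = sqrt(C1 + x^2)


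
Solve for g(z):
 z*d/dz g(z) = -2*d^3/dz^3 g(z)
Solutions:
 g(z) = C1 + Integral(C2*airyai(-2^(2/3)*z/2) + C3*airybi(-2^(2/3)*z/2), z)


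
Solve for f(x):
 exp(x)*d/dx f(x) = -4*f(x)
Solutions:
 f(x) = C1*exp(4*exp(-x))


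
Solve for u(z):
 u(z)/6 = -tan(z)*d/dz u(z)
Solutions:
 u(z) = C1/sin(z)^(1/6)


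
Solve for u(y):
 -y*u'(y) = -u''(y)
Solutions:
 u(y) = C1 + C2*erfi(sqrt(2)*y/2)


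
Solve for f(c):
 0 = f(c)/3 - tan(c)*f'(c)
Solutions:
 f(c) = C1*sin(c)^(1/3)


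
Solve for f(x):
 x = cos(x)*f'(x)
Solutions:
 f(x) = C1 + Integral(x/cos(x), x)


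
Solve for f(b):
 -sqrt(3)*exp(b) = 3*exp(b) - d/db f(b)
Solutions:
 f(b) = C1 + sqrt(3)*exp(b) + 3*exp(b)


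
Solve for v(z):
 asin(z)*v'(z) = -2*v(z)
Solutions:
 v(z) = C1*exp(-2*Integral(1/asin(z), z))


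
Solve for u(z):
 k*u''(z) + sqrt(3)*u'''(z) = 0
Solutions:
 u(z) = C1 + C2*z + C3*exp(-sqrt(3)*k*z/3)


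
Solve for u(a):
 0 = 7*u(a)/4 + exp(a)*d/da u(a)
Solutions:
 u(a) = C1*exp(7*exp(-a)/4)


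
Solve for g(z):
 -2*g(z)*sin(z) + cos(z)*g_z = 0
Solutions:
 g(z) = C1/cos(z)^2


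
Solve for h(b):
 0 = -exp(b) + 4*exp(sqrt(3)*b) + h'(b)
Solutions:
 h(b) = C1 + exp(b) - 4*sqrt(3)*exp(sqrt(3)*b)/3


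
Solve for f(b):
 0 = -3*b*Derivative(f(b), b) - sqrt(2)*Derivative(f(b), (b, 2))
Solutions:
 f(b) = C1 + C2*erf(2^(1/4)*sqrt(3)*b/2)


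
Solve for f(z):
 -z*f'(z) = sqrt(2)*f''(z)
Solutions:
 f(z) = C1 + C2*erf(2^(1/4)*z/2)


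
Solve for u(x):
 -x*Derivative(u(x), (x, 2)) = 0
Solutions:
 u(x) = C1 + C2*x


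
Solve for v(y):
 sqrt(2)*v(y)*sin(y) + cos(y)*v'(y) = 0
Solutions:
 v(y) = C1*cos(y)^(sqrt(2))


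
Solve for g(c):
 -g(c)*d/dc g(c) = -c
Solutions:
 g(c) = -sqrt(C1 + c^2)
 g(c) = sqrt(C1 + c^2)


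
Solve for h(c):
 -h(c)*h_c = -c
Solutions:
 h(c) = -sqrt(C1 + c^2)
 h(c) = sqrt(C1 + c^2)


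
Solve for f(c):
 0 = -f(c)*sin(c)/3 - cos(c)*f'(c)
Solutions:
 f(c) = C1*cos(c)^(1/3)


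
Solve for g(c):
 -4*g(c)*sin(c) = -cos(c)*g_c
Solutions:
 g(c) = C1/cos(c)^4


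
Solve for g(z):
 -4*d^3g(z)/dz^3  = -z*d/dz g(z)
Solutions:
 g(z) = C1 + Integral(C2*airyai(2^(1/3)*z/2) + C3*airybi(2^(1/3)*z/2), z)


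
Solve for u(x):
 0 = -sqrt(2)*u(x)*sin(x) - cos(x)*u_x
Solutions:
 u(x) = C1*cos(x)^(sqrt(2))


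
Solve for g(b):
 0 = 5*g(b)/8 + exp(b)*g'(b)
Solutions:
 g(b) = C1*exp(5*exp(-b)/8)


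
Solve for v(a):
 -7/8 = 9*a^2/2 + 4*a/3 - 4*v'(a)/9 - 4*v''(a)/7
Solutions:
 v(a) = C1 + C2*exp(-7*a/9) + 27*a^3/8 - 645*a^2/56 + 49527*a/1568


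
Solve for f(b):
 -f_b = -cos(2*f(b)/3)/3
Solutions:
 -b/3 - 3*log(sin(2*f(b)/3) - 1)/4 + 3*log(sin(2*f(b)/3) + 1)/4 = C1


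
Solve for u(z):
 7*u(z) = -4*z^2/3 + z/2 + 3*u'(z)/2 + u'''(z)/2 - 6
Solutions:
 u(z) = C3*exp(2*z) - 4*z^2/21 - z/98 + (C1*sin(sqrt(6)*z) + C2*cos(sqrt(6)*z))*exp(-z) - 1179/1372


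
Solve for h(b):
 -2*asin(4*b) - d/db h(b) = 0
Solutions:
 h(b) = C1 - 2*b*asin(4*b) - sqrt(1 - 16*b^2)/2


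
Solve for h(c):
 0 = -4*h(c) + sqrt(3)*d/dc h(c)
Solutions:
 h(c) = C1*exp(4*sqrt(3)*c/3)


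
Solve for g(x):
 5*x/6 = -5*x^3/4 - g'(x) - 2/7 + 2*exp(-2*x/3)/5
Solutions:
 g(x) = C1 - 5*x^4/16 - 5*x^2/12 - 2*x/7 - 3*exp(-2*x/3)/5


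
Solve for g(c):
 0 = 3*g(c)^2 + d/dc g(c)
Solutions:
 g(c) = 1/(C1 + 3*c)


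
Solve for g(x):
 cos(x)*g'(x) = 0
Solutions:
 g(x) = C1


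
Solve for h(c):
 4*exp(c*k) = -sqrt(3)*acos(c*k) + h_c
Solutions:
 h(c) = C1 + 4*Piecewise((exp(c*k)/k, Ne(k, 0)), (c, True)) + sqrt(3)*Piecewise((c*acos(c*k) - sqrt(-c^2*k^2 + 1)/k, Ne(k, 0)), (pi*c/2, True))


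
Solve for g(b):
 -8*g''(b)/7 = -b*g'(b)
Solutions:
 g(b) = C1 + C2*erfi(sqrt(7)*b/4)


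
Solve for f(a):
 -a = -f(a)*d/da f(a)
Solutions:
 f(a) = -sqrt(C1 + a^2)
 f(a) = sqrt(C1 + a^2)


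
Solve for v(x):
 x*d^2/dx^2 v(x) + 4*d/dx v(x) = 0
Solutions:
 v(x) = C1 + C2/x^3


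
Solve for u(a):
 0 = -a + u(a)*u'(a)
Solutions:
 u(a) = -sqrt(C1 + a^2)
 u(a) = sqrt(C1 + a^2)


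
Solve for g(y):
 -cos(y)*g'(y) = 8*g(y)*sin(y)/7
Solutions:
 g(y) = C1*cos(y)^(8/7)


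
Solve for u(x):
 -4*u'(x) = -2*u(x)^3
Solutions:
 u(x) = -sqrt(-1/(C1 + x))
 u(x) = sqrt(-1/(C1 + x))


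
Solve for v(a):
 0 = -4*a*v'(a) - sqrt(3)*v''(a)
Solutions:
 v(a) = C1 + C2*erf(sqrt(2)*3^(3/4)*a/3)


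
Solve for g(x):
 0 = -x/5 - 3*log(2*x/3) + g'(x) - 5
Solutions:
 g(x) = C1 + x^2/10 + 3*x*log(x) + x*log(8/27) + 2*x


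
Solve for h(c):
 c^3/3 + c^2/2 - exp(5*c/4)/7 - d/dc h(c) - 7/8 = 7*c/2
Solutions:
 h(c) = C1 + c^4/12 + c^3/6 - 7*c^2/4 - 7*c/8 - 4*exp(5*c/4)/35


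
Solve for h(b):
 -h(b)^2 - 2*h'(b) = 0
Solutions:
 h(b) = 2/(C1 + b)


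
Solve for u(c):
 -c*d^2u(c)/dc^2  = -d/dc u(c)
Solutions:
 u(c) = C1 + C2*c^2


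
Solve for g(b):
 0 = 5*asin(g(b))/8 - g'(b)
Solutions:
 Integral(1/asin(_y), (_y, g(b))) = C1 + 5*b/8


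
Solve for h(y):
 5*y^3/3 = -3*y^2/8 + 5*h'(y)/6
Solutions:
 h(y) = C1 + y^4/2 + 3*y^3/20


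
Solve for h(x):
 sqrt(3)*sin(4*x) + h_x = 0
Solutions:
 h(x) = C1 + sqrt(3)*cos(4*x)/4


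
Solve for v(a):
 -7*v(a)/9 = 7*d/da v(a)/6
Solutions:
 v(a) = C1*exp(-2*a/3)


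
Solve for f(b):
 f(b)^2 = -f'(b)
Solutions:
 f(b) = 1/(C1 + b)


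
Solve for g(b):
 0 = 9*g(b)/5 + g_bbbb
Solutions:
 g(b) = (C1*sin(5^(3/4)*sqrt(6)*b/10) + C2*cos(5^(3/4)*sqrt(6)*b/10))*exp(-5^(3/4)*sqrt(6)*b/10) + (C3*sin(5^(3/4)*sqrt(6)*b/10) + C4*cos(5^(3/4)*sqrt(6)*b/10))*exp(5^(3/4)*sqrt(6)*b/10)


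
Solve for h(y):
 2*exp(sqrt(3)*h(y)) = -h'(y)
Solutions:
 h(y) = sqrt(3)*(2*log(1/(C1 + 2*y)) - log(3))/6


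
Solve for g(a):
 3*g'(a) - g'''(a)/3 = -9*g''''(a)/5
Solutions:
 g(a) = C1 + C2*exp(a*(10*2^(1/3)*5^(2/3)/(243*sqrt(531141) + 177097)^(1/3) + 20 + 2^(2/3)*5^(1/3)*(243*sqrt(531141) + 177097)^(1/3))/324)*sin(10^(1/3)*sqrt(3)*a*(-2^(1/3)*(243*sqrt(531141) + 177097)^(1/3) + 10*5^(1/3)/(243*sqrt(531141) + 177097)^(1/3))/324) + C3*exp(a*(10*2^(1/3)*5^(2/3)/(243*sqrt(531141) + 177097)^(1/3) + 20 + 2^(2/3)*5^(1/3)*(243*sqrt(531141) + 177097)^(1/3))/324)*cos(10^(1/3)*sqrt(3)*a*(-2^(1/3)*(243*sqrt(531141) + 177097)^(1/3) + 10*5^(1/3)/(243*sqrt(531141) + 177097)^(1/3))/324) + C4*exp(a*(-2^(2/3)*5^(1/3)*(243*sqrt(531141) + 177097)^(1/3) - 10*2^(1/3)*5^(2/3)/(243*sqrt(531141) + 177097)^(1/3) + 10)/162)


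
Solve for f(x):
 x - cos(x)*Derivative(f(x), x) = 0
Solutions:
 f(x) = C1 + Integral(x/cos(x), x)


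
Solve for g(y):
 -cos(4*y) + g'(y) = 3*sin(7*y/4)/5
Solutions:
 g(y) = C1 + sin(4*y)/4 - 12*cos(7*y/4)/35


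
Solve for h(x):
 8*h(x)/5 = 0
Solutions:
 h(x) = 0


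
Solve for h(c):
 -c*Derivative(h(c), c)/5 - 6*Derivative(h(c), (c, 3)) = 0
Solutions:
 h(c) = C1 + Integral(C2*airyai(-30^(2/3)*c/30) + C3*airybi(-30^(2/3)*c/30), c)


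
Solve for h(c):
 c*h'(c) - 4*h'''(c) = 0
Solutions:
 h(c) = C1 + Integral(C2*airyai(2^(1/3)*c/2) + C3*airybi(2^(1/3)*c/2), c)


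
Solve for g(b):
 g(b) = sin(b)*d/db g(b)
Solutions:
 g(b) = C1*sqrt(cos(b) - 1)/sqrt(cos(b) + 1)


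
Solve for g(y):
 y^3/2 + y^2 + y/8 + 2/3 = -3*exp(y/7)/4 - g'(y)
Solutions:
 g(y) = C1 - y^4/8 - y^3/3 - y^2/16 - 2*y/3 - 21*exp(y/7)/4


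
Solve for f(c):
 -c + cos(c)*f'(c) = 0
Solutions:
 f(c) = C1 + Integral(c/cos(c), c)


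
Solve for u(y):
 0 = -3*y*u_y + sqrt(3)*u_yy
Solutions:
 u(y) = C1 + C2*erfi(sqrt(2)*3^(1/4)*y/2)


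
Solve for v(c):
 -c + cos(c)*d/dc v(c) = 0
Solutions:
 v(c) = C1 + Integral(c/cos(c), c)


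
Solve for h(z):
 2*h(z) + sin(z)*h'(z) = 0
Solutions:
 h(z) = C1*(cos(z) + 1)/(cos(z) - 1)


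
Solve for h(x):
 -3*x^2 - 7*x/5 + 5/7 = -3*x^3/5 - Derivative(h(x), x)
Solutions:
 h(x) = C1 - 3*x^4/20 + x^3 + 7*x^2/10 - 5*x/7


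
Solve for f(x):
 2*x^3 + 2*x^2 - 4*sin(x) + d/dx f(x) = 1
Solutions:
 f(x) = C1 - x^4/2 - 2*x^3/3 + x - 4*cos(x)


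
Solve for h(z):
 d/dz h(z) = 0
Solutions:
 h(z) = C1


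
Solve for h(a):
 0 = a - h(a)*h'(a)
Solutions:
 h(a) = -sqrt(C1 + a^2)
 h(a) = sqrt(C1 + a^2)


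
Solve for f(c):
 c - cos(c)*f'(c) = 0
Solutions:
 f(c) = C1 + Integral(c/cos(c), c)


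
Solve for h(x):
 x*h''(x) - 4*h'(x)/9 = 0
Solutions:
 h(x) = C1 + C2*x^(13/9)


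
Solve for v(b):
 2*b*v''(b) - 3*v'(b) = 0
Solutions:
 v(b) = C1 + C2*b^(5/2)


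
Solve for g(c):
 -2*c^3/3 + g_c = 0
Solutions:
 g(c) = C1 + c^4/6


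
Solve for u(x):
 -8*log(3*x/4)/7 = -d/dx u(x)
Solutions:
 u(x) = C1 + 8*x*log(x)/7 - 16*x*log(2)/7 - 8*x/7 + 8*x*log(3)/7


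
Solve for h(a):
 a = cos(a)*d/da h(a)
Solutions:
 h(a) = C1 + Integral(a/cos(a), a)


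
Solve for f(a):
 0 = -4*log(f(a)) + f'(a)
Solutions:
 li(f(a)) = C1 + 4*a


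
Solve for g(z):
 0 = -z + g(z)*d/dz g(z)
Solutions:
 g(z) = -sqrt(C1 + z^2)
 g(z) = sqrt(C1 + z^2)


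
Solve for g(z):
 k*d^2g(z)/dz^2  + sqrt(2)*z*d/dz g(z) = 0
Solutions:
 g(z) = C1 + C2*sqrt(k)*erf(2^(3/4)*z*sqrt(1/k)/2)


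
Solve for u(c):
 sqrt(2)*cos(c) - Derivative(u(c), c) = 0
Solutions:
 u(c) = C1 + sqrt(2)*sin(c)


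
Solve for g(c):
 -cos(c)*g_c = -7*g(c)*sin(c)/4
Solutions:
 g(c) = C1/cos(c)^(7/4)


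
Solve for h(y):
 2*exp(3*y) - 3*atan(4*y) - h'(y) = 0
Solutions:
 h(y) = C1 - 3*y*atan(4*y) + 2*exp(3*y)/3 + 3*log(16*y^2 + 1)/8


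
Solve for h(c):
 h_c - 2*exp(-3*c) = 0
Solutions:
 h(c) = C1 - 2*exp(-3*c)/3


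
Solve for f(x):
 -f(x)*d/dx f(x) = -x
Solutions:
 f(x) = -sqrt(C1 + x^2)
 f(x) = sqrt(C1 + x^2)


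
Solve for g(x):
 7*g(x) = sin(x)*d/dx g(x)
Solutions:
 g(x) = C1*sqrt(cos(x) - 1)*(cos(x)^3 - 3*cos(x)^2 + 3*cos(x) - 1)/(sqrt(cos(x) + 1)*(cos(x)^3 + 3*cos(x)^2 + 3*cos(x) + 1))


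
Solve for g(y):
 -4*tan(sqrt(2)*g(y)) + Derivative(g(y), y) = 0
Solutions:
 g(y) = sqrt(2)*(pi - asin(C1*exp(4*sqrt(2)*y)))/2
 g(y) = sqrt(2)*asin(C1*exp(4*sqrt(2)*y))/2


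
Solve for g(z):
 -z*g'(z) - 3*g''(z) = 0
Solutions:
 g(z) = C1 + C2*erf(sqrt(6)*z/6)


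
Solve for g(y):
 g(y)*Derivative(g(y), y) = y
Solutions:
 g(y) = -sqrt(C1 + y^2)
 g(y) = sqrt(C1 + y^2)


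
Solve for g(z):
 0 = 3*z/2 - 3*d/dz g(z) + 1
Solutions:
 g(z) = C1 + z^2/4 + z/3


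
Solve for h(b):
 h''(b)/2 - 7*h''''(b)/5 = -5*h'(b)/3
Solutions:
 h(b) = C1 + C2*exp(-210^(1/3)*b*(210^(1/3)/(sqrt(43890) + 210)^(1/3) + (sqrt(43890) + 210)^(1/3))/84)*sin(3^(1/6)*70^(1/3)*b*(-3^(2/3)*(sqrt(43890) + 210)^(1/3) + 3*70^(1/3)/(sqrt(43890) + 210)^(1/3))/84) + C3*exp(-210^(1/3)*b*(210^(1/3)/(sqrt(43890) + 210)^(1/3) + (sqrt(43890) + 210)^(1/3))/84)*cos(3^(1/6)*70^(1/3)*b*(-3^(2/3)*(sqrt(43890) + 210)^(1/3) + 3*70^(1/3)/(sqrt(43890) + 210)^(1/3))/84) + C4*exp(210^(1/3)*b*(210^(1/3)/(sqrt(43890) + 210)^(1/3) + (sqrt(43890) + 210)^(1/3))/42)


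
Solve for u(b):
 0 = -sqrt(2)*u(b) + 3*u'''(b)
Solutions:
 u(b) = C3*exp(2^(1/6)*3^(2/3)*b/3) + (C1*sin(6^(1/6)*b/2) + C2*cos(6^(1/6)*b/2))*exp(-2^(1/6)*3^(2/3)*b/6)


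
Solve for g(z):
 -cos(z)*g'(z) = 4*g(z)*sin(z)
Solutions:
 g(z) = C1*cos(z)^4


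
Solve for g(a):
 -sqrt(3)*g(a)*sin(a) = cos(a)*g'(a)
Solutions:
 g(a) = C1*cos(a)^(sqrt(3))


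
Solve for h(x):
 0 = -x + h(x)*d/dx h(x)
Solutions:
 h(x) = -sqrt(C1 + x^2)
 h(x) = sqrt(C1 + x^2)


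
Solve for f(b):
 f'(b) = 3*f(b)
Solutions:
 f(b) = C1*exp(3*b)


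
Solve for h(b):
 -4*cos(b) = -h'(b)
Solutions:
 h(b) = C1 + 4*sin(b)


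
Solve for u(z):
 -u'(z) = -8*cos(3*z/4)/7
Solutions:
 u(z) = C1 + 32*sin(3*z/4)/21


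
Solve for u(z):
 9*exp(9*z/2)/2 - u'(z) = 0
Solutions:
 u(z) = C1 + exp(9*z/2)


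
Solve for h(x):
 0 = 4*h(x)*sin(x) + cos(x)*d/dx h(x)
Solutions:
 h(x) = C1*cos(x)^4


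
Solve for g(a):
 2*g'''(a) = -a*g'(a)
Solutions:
 g(a) = C1 + Integral(C2*airyai(-2^(2/3)*a/2) + C3*airybi(-2^(2/3)*a/2), a)


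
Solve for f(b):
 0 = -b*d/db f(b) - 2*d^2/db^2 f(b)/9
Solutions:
 f(b) = C1 + C2*erf(3*b/2)


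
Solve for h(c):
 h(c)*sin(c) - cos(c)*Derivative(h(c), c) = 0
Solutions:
 h(c) = C1/cos(c)


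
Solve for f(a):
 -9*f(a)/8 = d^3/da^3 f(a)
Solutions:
 f(a) = C3*exp(-3^(2/3)*a/2) + (C1*sin(3*3^(1/6)*a/4) + C2*cos(3*3^(1/6)*a/4))*exp(3^(2/3)*a/4)


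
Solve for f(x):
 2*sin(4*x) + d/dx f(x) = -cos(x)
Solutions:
 f(x) = C1 - sin(x) + cos(4*x)/2
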